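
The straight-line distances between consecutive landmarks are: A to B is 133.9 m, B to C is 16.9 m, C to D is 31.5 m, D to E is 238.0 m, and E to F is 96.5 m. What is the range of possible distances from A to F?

The maximum is all hops collinear in one direction: 133.9 + 16.9 + 31.5 + 238.0 + 96.5 = 516.8.
The longest hop is 238.0; the others sum to 278.8. Since 238.0 ≤ 278.8, the path can fold back on itself completely, so the minimum distance is 0.

0 ≤ AF ≤ 516.8 m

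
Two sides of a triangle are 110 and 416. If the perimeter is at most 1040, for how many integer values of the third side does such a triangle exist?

208

Triangle inequality: 306 < x < 526. Perimeter ≤ 1040 gives x ≤ 1040 − 110 − 416 = 514.
So 306 < x ≤ 514; integers 307 through 514: 208 values.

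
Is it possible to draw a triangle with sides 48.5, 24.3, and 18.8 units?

The longest side is 48.5, but the other two sum to only 43.1.
43.1 < 48.5, so the triangle inequality fails.

No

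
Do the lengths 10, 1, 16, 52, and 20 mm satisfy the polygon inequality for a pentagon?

For a pentagon, each side must be shorter than the sum of the others.
Here the longest side is 52, but the remaining 4 sides sum to only 47.

No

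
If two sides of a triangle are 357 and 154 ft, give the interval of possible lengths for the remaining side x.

203 < x < 511

By the triangle inequality, x must be less than 357 + 154 = 511 and greater than |357 − 154| = 203.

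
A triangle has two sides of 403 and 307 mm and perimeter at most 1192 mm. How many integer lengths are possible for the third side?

386

Triangle inequality: 96 < x < 710. Perimeter ≤ 1192 gives x ≤ 1192 − 403 − 307 = 482.
So 96 < x ≤ 482; integers 97 through 482: 386 values.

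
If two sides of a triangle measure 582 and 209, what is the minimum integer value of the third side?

The third side must be strictly greater than |582 − 209| = 373.
The smallest integer above 373 is 374.

374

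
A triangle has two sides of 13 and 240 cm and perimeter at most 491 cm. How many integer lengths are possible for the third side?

Triangle inequality: 227 < x < 253. Perimeter ≤ 491 gives x ≤ 491 − 13 − 240 = 238.
So 227 < x ≤ 238; integers 228 through 238: 11 values.

11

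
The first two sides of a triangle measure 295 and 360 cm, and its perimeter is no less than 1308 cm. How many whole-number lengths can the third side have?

Triangle inequality: 65 < x < 655. Perimeter ≥ 1308 gives x ≥ 1308 − 295 − 360 = 653.
So 653 ≤ x < 655; integers 653 through 654: 2 values.

2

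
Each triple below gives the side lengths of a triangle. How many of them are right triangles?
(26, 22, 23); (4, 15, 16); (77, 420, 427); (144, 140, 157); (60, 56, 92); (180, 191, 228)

1

(26,22,23): 22²+23² = 1013 > 676 = 26² → acute
(4,15,16): 4²+15² = 241 < 256 = 16² → obtuse
(77,420,427): 77²+420² = 182329 = 427² → right
(144,140,157): 140²+144² = 40336 > 24649 = 157² → acute
(60,56,92): 56²+60² = 6736 < 8464 = 92² → obtuse
(180,191,228): 180²+191² = 68881 > 51984 = 228² → acute
1 of the 6 is right.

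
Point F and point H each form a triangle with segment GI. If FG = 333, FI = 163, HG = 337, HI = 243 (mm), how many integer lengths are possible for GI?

From triangle FGI: 170 < GI < 496.
From triangle HGI: 94 < GI < 580.
Intersection: 170 < GI < 496, so integers 171 through 495: 325 values.

325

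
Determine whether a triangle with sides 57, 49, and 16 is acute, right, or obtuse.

Compare the square of the longest side to the sum of squares of the other two: 16² + 49² = 2657 < 3249 = 57².

obtuse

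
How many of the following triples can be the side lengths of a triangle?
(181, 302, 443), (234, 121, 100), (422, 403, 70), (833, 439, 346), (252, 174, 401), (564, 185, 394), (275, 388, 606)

5

(181,302,443): 181+302 > 443 → valid
(100,121,234): 100+121 ≤ 234 → not valid
(70,403,422): 70+403 > 422 → valid
(346,439,833): 346+439 ≤ 833 → not valid
(174,252,401): 174+252 > 401 → valid
(185,394,564): 185+394 > 564 → valid
(275,388,606): 275+388 > 606 → valid
5 of the 7 triples form a triangle.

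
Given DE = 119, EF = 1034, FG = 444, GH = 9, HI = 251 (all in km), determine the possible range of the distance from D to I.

The maximum is all hops collinear in one direction: 119 + 1034 + 444 + 9 + 251 = 1857.
The longest hop is 1034; the others sum to 823. Folding the others back against it leaves at least 1034 − 823 = 211.

211 ≤ DI ≤ 1857 km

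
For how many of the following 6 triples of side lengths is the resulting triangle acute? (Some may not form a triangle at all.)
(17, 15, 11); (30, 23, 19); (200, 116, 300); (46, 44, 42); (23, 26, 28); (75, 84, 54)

(17,15,11): 11²+15² = 346 > 289 = 17² → acute
(30,23,19): 19²+23² = 890 < 900 = 30² → obtuse
(200,116,300): 116²+200² = 53456 < 90000 = 300² → obtuse
(46,44,42): 42²+44² = 3700 > 2116 = 46² → acute
(23,26,28): 23²+26² = 1205 > 784 = 28² → acute
(75,84,54): 54²+75² = 8541 > 7056 = 84² → acute
4 of the 6 are acute.

4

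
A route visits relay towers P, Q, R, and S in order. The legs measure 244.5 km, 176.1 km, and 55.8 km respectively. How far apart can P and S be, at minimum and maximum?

12.6 ≤ PS ≤ 476.4 km

The maximum is all hops collinear in one direction: 244.5 + 176.1 + 55.8 = 476.4.
The longest hop is 244.5; the others sum to 231.9. Folding the others back against it leaves at least 244.5 − 231.9 = 12.6.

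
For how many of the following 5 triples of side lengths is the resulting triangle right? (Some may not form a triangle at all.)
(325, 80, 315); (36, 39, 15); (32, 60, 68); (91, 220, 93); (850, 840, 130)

(325,80,315): 80²+315² = 105625 = 325² → right
(36,39,15): 15²+36² = 1521 = 39² → right
(32,60,68): 32²+60² = 4624 = 68² → right
(91,220,93): 91+93 ≤ 220, not a triangle
(850,840,130): 130²+840² = 722500 = 850² → right
4 of the 5 are right.

4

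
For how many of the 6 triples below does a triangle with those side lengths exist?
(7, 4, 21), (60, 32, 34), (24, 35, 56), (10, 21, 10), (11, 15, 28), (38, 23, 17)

(4,7,21): 4+7 ≤ 21 → not valid
(32,34,60): 32+34 > 60 → valid
(24,35,56): 24+35 > 56 → valid
(10,10,21): 10+10 ≤ 21 → not valid
(11,15,28): 11+15 ≤ 28 → not valid
(17,23,38): 17+23 > 38 → valid
3 of the 6 triples form a triangle.

3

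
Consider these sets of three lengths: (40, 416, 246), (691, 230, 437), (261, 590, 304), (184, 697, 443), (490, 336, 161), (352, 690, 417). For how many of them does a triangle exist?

2

(40,246,416): 40+246 ≤ 416 → not valid
(230,437,691): 230+437 ≤ 691 → not valid
(261,304,590): 261+304 ≤ 590 → not valid
(184,443,697): 184+443 ≤ 697 → not valid
(161,336,490): 161+336 > 490 → valid
(352,417,690): 352+417 > 690 → valid
2 of the 6 triples form a triangle.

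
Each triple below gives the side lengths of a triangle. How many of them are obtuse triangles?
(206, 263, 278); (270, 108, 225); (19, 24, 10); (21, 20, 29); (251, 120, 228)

(206,263,278): 206²+263² = 111605 > 77284 = 278² → acute
(270,108,225): 108²+225² = 62289 < 72900 = 270² → obtuse
(19,24,10): 10²+19² = 461 < 576 = 24² → obtuse
(21,20,29): 20²+21² = 841 = 29² → right
(251,120,228): 120²+228² = 66384 > 63001 = 251² → acute
2 of the 5 are obtuse.

2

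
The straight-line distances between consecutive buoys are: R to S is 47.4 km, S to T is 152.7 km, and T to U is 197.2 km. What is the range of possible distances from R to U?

0 ≤ RU ≤ 397.3 km

The maximum is all hops collinear in one direction: 47.4 + 152.7 + 197.2 = 397.3.
The longest hop is 197.2; the others sum to 200.1. Since 197.2 ≤ 200.1, the path can fold back on itself completely, so the minimum distance is 0.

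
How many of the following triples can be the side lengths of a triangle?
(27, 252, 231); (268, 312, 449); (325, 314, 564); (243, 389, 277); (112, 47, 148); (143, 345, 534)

(27,231,252): 27+231 > 252 → valid
(268,312,449): 268+312 > 449 → valid
(314,325,564): 314+325 > 564 → valid
(243,277,389): 243+277 > 389 → valid
(47,112,148): 47+112 > 148 → valid
(143,345,534): 143+345 ≤ 534 → not valid
5 of the 6 triples form a triangle.

5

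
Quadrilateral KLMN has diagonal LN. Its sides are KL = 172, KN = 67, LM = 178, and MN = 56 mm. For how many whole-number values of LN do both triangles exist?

111

From triangle KLN: 105 < LN < 239.
From triangle MLN: 122 < LN < 234.
Intersection: 122 < LN < 234, so integers 123 through 233: 111 values.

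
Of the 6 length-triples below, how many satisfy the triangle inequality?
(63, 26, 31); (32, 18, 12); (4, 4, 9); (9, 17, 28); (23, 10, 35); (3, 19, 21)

1

(26,31,63): 26+31 ≤ 63 → not valid
(12,18,32): 12+18 ≤ 32 → not valid
(4,4,9): 4+4 ≤ 9 → not valid
(9,17,28): 9+17 ≤ 28 → not valid
(10,23,35): 10+23 ≤ 35 → not valid
(3,19,21): 3+19 > 21 → valid
1 of the 6 triples forms a triangle.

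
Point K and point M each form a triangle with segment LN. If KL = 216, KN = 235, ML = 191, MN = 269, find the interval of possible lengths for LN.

78 < LN < 451

From triangle KLN: |216 − 235| < LN < 216 + 235, i.e. 19 < LN < 451.
From triangle MLN: 78 < LN < 460.
Both must hold, so LN lies in the intersection.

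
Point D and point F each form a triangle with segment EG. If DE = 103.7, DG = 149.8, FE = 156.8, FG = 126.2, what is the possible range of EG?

46.1 < EG < 253.5

From triangle DEG: |103.7 − 149.8| < EG < 103.7 + 149.8, i.e. 46.1 < EG < 253.5.
From triangle FEG: 30.6 < EG < 283.0.
Both must hold, so EG lies in the intersection.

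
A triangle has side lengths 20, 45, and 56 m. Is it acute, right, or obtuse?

obtuse

Compare the square of the longest side to the sum of squares of the other two: 20² + 45² = 2425 < 3136 = 56².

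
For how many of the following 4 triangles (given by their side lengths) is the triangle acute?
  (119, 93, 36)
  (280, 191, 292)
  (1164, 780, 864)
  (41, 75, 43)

1

(119,93,36): 36²+93² = 9945 < 14161 = 119² → obtuse
(280,191,292): 191²+280² = 114881 > 85264 = 292² → acute
(1164,780,864): 780²+864² = 1354896 = 1164² → right
(41,75,43): 41²+43² = 3530 < 5625 = 75² → obtuse
1 of the 4 is acute.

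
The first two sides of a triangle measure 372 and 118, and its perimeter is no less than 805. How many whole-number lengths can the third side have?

Triangle inequality: 254 < x < 490. Perimeter ≥ 805 gives x ≥ 805 − 372 − 118 = 315.
So 315 ≤ x < 490; integers 315 through 489: 175 values.

175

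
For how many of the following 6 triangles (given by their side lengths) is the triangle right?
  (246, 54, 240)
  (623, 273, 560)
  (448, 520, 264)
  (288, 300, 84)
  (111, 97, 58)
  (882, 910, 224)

(246,54,240): 54²+240² = 60516 = 246² → right
(623,273,560): 273²+560² = 388129 = 623² → right
(448,520,264): 264²+448² = 270400 = 520² → right
(288,300,84): 84²+288² = 90000 = 300² → right
(111,97,58): 58²+97² = 12773 > 12321 = 111² → acute
(882,910,224): 224²+882² = 828100 = 910² → right
5 of the 6 are right.

5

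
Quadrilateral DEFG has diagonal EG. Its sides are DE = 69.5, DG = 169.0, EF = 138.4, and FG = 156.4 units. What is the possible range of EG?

99.5 < EG < 238.5

From triangle DEG: |69.5 − 169.0| < EG < 69.5 + 169.0, i.e. 99.5 < EG < 238.5.
From triangle FEG: 18.0 < EG < 294.8.
Both must hold, so EG lies in the intersection.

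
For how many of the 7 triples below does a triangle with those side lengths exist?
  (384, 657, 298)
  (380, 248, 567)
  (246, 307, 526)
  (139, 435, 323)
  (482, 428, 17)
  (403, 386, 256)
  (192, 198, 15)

6

(298,384,657): 298+384 > 657 → valid
(248,380,567): 248+380 > 567 → valid
(246,307,526): 246+307 > 526 → valid
(139,323,435): 139+323 > 435 → valid
(17,428,482): 17+428 ≤ 482 → not valid
(256,386,403): 256+386 > 403 → valid
(15,192,198): 15+192 > 198 → valid
6 of the 7 triples form a triangle.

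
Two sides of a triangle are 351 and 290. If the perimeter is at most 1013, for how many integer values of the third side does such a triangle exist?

311

Triangle inequality: 61 < x < 641. Perimeter ≤ 1013 gives x ≤ 1013 − 351 − 290 = 372.
So 61 < x ≤ 372; integers 62 through 372: 311 values.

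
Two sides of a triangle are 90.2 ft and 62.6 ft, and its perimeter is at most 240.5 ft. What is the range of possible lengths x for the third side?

Triangle inequality alone gives 27.6 < x < 152.8.
The perimeter condition gives x ≤ 240.5 − 90.2 − 62.6 = 87.7.
Intersecting the two: 27.6 < x ≤ 87.7.

27.6 < x ≤ 87.7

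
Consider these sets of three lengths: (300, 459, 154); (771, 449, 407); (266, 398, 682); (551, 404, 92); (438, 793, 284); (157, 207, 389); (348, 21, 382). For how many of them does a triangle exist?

1

(154,300,459): 154+300 ≤ 459 → not valid
(407,449,771): 407+449 > 771 → valid
(266,398,682): 266+398 ≤ 682 → not valid
(92,404,551): 92+404 ≤ 551 → not valid
(284,438,793): 284+438 ≤ 793 → not valid
(157,207,389): 157+207 ≤ 389 → not valid
(21,348,382): 21+348 ≤ 382 → not valid
1 of the 7 triples forms a triangle.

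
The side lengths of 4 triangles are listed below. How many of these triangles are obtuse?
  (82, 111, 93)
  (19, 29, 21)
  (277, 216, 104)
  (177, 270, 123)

3

(82,111,93): 82²+93² = 15373 > 12321 = 111² → acute
(19,29,21): 19²+21² = 802 < 841 = 29² → obtuse
(277,216,104): 104²+216² = 57472 < 76729 = 277² → obtuse
(177,270,123): 123²+177² = 46458 < 72900 = 270² → obtuse
3 of the 4 are obtuse.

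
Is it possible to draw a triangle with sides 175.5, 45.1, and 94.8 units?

No

The longest side is 175.5, but the other two sum to only 139.9.
139.9 < 175.5, so the triangle inequality fails.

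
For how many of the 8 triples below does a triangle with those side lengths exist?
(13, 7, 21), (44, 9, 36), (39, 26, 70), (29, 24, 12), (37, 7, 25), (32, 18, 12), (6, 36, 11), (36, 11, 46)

3

(7,13,21): 7+13 ≤ 21 → not valid
(9,36,44): 9+36 > 44 → valid
(26,39,70): 26+39 ≤ 70 → not valid
(12,24,29): 12+24 > 29 → valid
(7,25,37): 7+25 ≤ 37 → not valid
(12,18,32): 12+18 ≤ 32 → not valid
(6,11,36): 6+11 ≤ 36 → not valid
(11,36,46): 11+36 > 46 → valid
3 of the 8 triples form a triangle.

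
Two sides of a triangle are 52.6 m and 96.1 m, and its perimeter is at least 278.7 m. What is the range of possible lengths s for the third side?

Triangle inequality alone gives 43.5 < s < 148.7.
The perimeter condition gives s ≥ 278.7 − 52.6 − 96.1 = 130.0.
Intersecting the two: 130.0 ≤ s < 148.7.

130.0 ≤ s < 148.7 m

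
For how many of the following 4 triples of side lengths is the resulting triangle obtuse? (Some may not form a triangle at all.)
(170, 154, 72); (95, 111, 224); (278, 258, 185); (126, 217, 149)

(170,154,72): 72²+154² = 28900 = 170² → right
(95,111,224): 95+111 ≤ 224, not a triangle
(278,258,185): 185²+258² = 100789 > 77284 = 278² → acute
(126,217,149): 126²+149² = 38077 < 47089 = 217² → obtuse
1 of the 4 is obtuse.

1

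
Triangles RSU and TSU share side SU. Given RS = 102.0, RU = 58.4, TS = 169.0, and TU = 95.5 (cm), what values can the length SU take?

From triangle RSU: |102.0 − 58.4| < SU < 102.0 + 58.4, i.e. 43.6 < SU < 160.4.
From triangle TSU: 73.5 < SU < 264.5.
Both must hold, so SU lies in the intersection.

73.5 < SU < 160.4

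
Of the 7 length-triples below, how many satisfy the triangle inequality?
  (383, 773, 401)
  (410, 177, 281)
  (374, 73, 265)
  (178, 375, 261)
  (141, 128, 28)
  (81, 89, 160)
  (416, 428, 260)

(383,401,773): 383+401 > 773 → valid
(177,281,410): 177+281 > 410 → valid
(73,265,374): 73+265 ≤ 374 → not valid
(178,261,375): 178+261 > 375 → valid
(28,128,141): 28+128 > 141 → valid
(81,89,160): 81+89 > 160 → valid
(260,416,428): 260+416 > 428 → valid
6 of the 7 triples form a triangle.

6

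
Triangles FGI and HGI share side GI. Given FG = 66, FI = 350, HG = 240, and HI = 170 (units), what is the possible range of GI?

From triangle FGI: |66 − 350| < GI < 66 + 350, i.e. 284 < GI < 416.
From triangle HGI: 70 < GI < 410.
Both must hold, so GI lies in the intersection.

284 < GI < 410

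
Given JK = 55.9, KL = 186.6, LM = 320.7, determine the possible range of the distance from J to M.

The maximum is all hops collinear in one direction: 55.9 + 186.6 + 320.7 = 563.2.
The longest hop is 320.7; the others sum to 242.5. Folding the others back against it leaves at least 320.7 − 242.5 = 78.2.

78.2 ≤ JM ≤ 563.2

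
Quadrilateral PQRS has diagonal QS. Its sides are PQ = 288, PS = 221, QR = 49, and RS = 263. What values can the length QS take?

From triangle PQS: |288 − 221| < QS < 288 + 221, i.e. 67 < QS < 509.
From triangle RQS: 214 < QS < 312.
Both must hold, so QS lies in the intersection.

214 < QS < 312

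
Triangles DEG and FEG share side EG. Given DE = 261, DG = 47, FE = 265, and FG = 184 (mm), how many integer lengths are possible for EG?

93

From triangle DEG: 214 < EG < 308.
From triangle FEG: 81 < EG < 449.
Intersection: 214 < EG < 308, so integers 215 through 307: 93 values.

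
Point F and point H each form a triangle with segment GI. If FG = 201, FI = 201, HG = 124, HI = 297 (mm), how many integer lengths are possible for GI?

228

From triangle FGI: 0 < GI < 402.
From triangle HGI: 173 < GI < 421.
Intersection: 173 < GI < 402, so integers 174 through 401: 228 values.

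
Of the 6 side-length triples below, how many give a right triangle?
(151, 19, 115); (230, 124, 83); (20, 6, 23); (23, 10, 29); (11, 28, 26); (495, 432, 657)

(151,19,115): 19+115 ≤ 151, not a triangle
(230,124,83): 83+124 ≤ 230, not a triangle
(20,6,23): 6²+20² = 436 < 529 = 23² → obtuse
(23,10,29): 10²+23² = 629 < 841 = 29² → obtuse
(11,28,26): 11²+26² = 797 > 784 = 28² → acute
(495,432,657): 432²+495² = 431649 = 657² → right
1 of the 6 is right.

1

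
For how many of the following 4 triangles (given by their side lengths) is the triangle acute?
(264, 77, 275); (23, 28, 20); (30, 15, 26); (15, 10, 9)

2

(264,77,275): 77²+264² = 75625 = 275² → right
(23,28,20): 20²+23² = 929 > 784 = 28² → acute
(30,15,26): 15²+26² = 901 > 900 = 30² → acute
(15,10,9): 9²+10² = 181 < 225 = 15² → obtuse
2 of the 4 are acute.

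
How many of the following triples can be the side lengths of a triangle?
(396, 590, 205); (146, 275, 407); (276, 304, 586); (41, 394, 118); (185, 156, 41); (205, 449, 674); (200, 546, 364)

4

(205,396,590): 205+396 > 590 → valid
(146,275,407): 146+275 > 407 → valid
(276,304,586): 276+304 ≤ 586 → not valid
(41,118,394): 41+118 ≤ 394 → not valid
(41,156,185): 41+156 > 185 → valid
(205,449,674): 205+449 ≤ 674 → not valid
(200,364,546): 200+364 > 546 → valid
4 of the 7 triples form a triangle.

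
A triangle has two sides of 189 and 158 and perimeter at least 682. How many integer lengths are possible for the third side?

Triangle inequality: 31 < x < 347. Perimeter ≥ 682 gives x ≥ 682 − 189 − 158 = 335.
So 335 ≤ x < 347; integers 335 through 346: 12 values.

12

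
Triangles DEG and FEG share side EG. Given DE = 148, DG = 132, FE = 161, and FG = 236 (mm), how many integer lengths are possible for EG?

204

From triangle DEG: 16 < EG < 280.
From triangle FEG: 75 < EG < 397.
Intersection: 75 < EG < 280, so integers 76 through 279: 204 values.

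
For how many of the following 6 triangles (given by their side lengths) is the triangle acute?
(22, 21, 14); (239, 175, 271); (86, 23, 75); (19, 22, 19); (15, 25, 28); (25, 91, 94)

5

(22,21,14): 14²+21² = 637 > 484 = 22² → acute
(239,175,271): 175²+239² = 87746 > 73441 = 271² → acute
(86,23,75): 23²+75² = 6154 < 7396 = 86² → obtuse
(19,22,19): 19²+19² = 722 > 484 = 22² → acute
(15,25,28): 15²+25² = 850 > 784 = 28² → acute
(25,91,94): 25²+91² = 8906 > 8836 = 94² → acute
5 of the 6 are acute.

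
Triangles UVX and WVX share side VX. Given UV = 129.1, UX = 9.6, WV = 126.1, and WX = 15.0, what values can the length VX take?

From triangle UVX: |129.1 − 9.6| < VX < 129.1 + 9.6, i.e. 119.5 < VX < 138.7.
From triangle WVX: 111.1 < VX < 141.1.
Both must hold, so VX lies in the intersection.

119.5 < VX < 138.7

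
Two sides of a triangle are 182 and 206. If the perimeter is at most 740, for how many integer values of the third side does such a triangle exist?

328

Triangle inequality: 24 < x < 388. Perimeter ≤ 740 gives x ≤ 740 − 182 − 206 = 352.
So 24 < x ≤ 352; integers 25 through 352: 328 values.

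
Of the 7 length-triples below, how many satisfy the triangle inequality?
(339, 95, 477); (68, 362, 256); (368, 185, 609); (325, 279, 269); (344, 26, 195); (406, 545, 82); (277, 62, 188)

1

(95,339,477): 95+339 ≤ 477 → not valid
(68,256,362): 68+256 ≤ 362 → not valid
(185,368,609): 185+368 ≤ 609 → not valid
(269,279,325): 269+279 > 325 → valid
(26,195,344): 26+195 ≤ 344 → not valid
(82,406,545): 82+406 ≤ 545 → not valid
(62,188,277): 62+188 ≤ 277 → not valid
1 of the 7 triples forms a triangle.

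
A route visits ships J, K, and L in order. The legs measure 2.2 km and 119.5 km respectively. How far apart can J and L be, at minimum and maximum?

117.3 ≤ JL ≤ 121.7 km

By the triangle inequality, |2.2 − 119.5| ≤ JL ≤ 2.2 + 119.5.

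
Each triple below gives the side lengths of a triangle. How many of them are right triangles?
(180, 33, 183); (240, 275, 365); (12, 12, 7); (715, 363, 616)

3

(180,33,183): 33²+180² = 33489 = 183² → right
(240,275,365): 240²+275² = 133225 = 365² → right
(12,12,7): 7²+12² = 193 > 144 = 12² → acute
(715,363,616): 363²+616² = 511225 = 715² → right
3 of the 4 are right.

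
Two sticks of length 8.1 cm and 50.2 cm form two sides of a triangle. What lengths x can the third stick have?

42.1 < x < 58.3 (cm)

By the triangle inequality, x must be less than 8.1 + 50.2 = 58.3 and greater than |8.1 − 50.2| = 42.1.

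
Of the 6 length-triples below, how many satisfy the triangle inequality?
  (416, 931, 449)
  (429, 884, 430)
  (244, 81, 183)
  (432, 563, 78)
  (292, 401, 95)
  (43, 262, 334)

1

(416,449,931): 416+449 ≤ 931 → not valid
(429,430,884): 429+430 ≤ 884 → not valid
(81,183,244): 81+183 > 244 → valid
(78,432,563): 78+432 ≤ 563 → not valid
(95,292,401): 95+292 ≤ 401 → not valid
(43,262,334): 43+262 ≤ 334 → not valid
1 of the 6 triples forms a triangle.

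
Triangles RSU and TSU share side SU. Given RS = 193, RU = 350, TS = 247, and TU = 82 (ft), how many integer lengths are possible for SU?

From triangle RSU: 157 < SU < 543.
From triangle TSU: 165 < SU < 329.
Intersection: 165 < SU < 329, so integers 166 through 328: 163 values.

163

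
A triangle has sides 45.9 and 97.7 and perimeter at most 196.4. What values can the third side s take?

Triangle inequality alone gives 51.8 < s < 143.6.
The perimeter condition gives s ≤ 196.4 − 45.9 − 97.7 = 52.8.
Intersecting the two: 51.8 < s ≤ 52.8.

51.8 < s ≤ 52.8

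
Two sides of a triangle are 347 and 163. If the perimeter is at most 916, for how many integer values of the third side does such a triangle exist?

Triangle inequality: 184 < x < 510. Perimeter ≤ 916 gives x ≤ 916 − 347 − 163 = 406.
So 184 < x ≤ 406; integers 185 through 406: 222 values.

222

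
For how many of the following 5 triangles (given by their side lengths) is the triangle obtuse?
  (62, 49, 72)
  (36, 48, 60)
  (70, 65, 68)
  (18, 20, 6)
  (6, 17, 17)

1

(62,49,72): 49²+62² = 6245 > 5184 = 72² → acute
(36,48,60): 36²+48² = 3600 = 60² → right
(70,65,68): 65²+68² = 8849 > 4900 = 70² → acute
(18,20,6): 6²+18² = 360 < 400 = 20² → obtuse
(6,17,17): 6²+17² = 325 > 289 = 17² → acute
1 of the 5 is obtuse.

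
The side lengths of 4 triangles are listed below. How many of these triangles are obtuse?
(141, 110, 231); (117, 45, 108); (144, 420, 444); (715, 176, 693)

(141,110,231): 110²+141² = 31981 < 53361 = 231² → obtuse
(117,45,108): 45²+108² = 13689 = 117² → right
(144,420,444): 144²+420² = 197136 = 444² → right
(715,176,693): 176²+693² = 511225 = 715² → right
1 of the 4 is obtuse.

1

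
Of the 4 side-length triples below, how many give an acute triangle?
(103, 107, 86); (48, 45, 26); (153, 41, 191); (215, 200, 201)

3

(103,107,86): 86²+103² = 18005 > 11449 = 107² → acute
(48,45,26): 26²+45² = 2701 > 2304 = 48² → acute
(153,41,191): 41²+153² = 25090 < 36481 = 191² → obtuse
(215,200,201): 200²+201² = 80401 > 46225 = 215² → acute
3 of the 4 are acute.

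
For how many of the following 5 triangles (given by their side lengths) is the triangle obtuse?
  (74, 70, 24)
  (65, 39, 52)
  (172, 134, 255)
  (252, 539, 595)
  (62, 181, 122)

2

(74,70,24): 24²+70² = 5476 = 74² → right
(65,39,52): 39²+52² = 4225 = 65² → right
(172,134,255): 134²+172² = 47540 < 65025 = 255² → obtuse
(252,539,595): 252²+539² = 354025 = 595² → right
(62,181,122): 62²+122² = 18728 < 32761 = 181² → obtuse
2 of the 5 are obtuse.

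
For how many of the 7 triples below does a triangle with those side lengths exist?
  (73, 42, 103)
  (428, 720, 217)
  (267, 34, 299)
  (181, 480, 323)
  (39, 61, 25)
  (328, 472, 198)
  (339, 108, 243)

(42,73,103): 42+73 > 103 → valid
(217,428,720): 217+428 ≤ 720 → not valid
(34,267,299): 34+267 > 299 → valid
(181,323,480): 181+323 > 480 → valid
(25,39,61): 25+39 > 61 → valid
(198,328,472): 198+328 > 472 → valid
(108,243,339): 108+243 > 339 → valid
6 of the 7 triples form a triangle.

6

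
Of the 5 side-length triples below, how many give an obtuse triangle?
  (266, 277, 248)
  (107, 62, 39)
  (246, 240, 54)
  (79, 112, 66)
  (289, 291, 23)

2

(266,277,248): 248²+266² = 132260 > 76729 = 277² → acute
(107,62,39): 39+62 ≤ 107, not a triangle
(246,240,54): 54²+240² = 60516 = 246² → right
(79,112,66): 66²+79² = 10597 < 12544 = 112² → obtuse
(289,291,23): 23²+289² = 84050 < 84681 = 291² → obtuse
2 of the 5 are obtuse.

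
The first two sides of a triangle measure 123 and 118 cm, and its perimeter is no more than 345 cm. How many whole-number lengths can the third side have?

99

Triangle inequality: 5 < x < 241. Perimeter ≤ 345 gives x ≤ 345 − 123 − 118 = 104.
So 5 < x ≤ 104; integers 6 through 104: 99 values.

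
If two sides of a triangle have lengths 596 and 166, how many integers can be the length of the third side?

The third side lies in the open interval (430, 762).
Integers from 431 to 761 inclusive: 761 − 431 + 1 = 331.

331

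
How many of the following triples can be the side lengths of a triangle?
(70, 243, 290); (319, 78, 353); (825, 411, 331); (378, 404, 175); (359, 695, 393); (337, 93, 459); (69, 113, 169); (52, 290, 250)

6

(70,243,290): 70+243 > 290 → valid
(78,319,353): 78+319 > 353 → valid
(331,411,825): 331+411 ≤ 825 → not valid
(175,378,404): 175+378 > 404 → valid
(359,393,695): 359+393 > 695 → valid
(93,337,459): 93+337 ≤ 459 → not valid
(69,113,169): 69+113 > 169 → valid
(52,250,290): 52+250 > 290 → valid
6 of the 8 triples form a triangle.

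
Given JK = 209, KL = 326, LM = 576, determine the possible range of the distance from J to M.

41 ≤ JM ≤ 1111

The maximum is all hops collinear in one direction: 209 + 326 + 576 = 1111.
The longest hop is 576; the others sum to 535. Folding the others back against it leaves at least 576 − 535 = 41.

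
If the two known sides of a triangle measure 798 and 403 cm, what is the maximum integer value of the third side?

The third side must be strictly less than 798 + 403 = 1201.
The largest integer below 1201 is 1200.

1200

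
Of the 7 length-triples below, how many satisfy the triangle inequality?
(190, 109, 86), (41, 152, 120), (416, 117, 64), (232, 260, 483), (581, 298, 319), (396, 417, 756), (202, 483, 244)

5

(86,109,190): 86+109 > 190 → valid
(41,120,152): 41+120 > 152 → valid
(64,117,416): 64+117 ≤ 416 → not valid
(232,260,483): 232+260 > 483 → valid
(298,319,581): 298+319 > 581 → valid
(396,417,756): 396+417 > 756 → valid
(202,244,483): 202+244 ≤ 483 → not valid
5 of the 7 triples form a triangle.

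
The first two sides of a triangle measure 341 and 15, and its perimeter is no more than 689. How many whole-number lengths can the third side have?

Triangle inequality: 326 < x < 356. Perimeter ≤ 689 gives x ≤ 689 − 341 − 15 = 333.
So 326 < x ≤ 333; integers 327 through 333: 7 values.

7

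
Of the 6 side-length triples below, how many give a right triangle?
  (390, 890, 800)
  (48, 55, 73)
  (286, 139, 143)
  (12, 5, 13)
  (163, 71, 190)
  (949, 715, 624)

4

(390,890,800): 390²+800² = 792100 = 890² → right
(48,55,73): 48²+55² = 5329 = 73² → right
(286,139,143): 139+143 ≤ 286, not a triangle
(12,5,13): 5²+12² = 169 = 13² → right
(163,71,190): 71²+163² = 31610 < 36100 = 190² → obtuse
(949,715,624): 624²+715² = 900601 = 949² → right
4 of the 6 are right.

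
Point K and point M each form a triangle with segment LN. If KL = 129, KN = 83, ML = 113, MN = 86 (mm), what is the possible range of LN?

46 < LN < 199

From triangle KLN: |129 − 83| < LN < 129 + 83, i.e. 46 < LN < 212.
From triangle MLN: 27 < LN < 199.
Both must hold, so LN lies in the intersection.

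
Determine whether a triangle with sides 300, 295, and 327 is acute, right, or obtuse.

Compare the square of the longest side to the sum of squares of the other two: 295² + 300² = 177025 > 106929 = 327².

acute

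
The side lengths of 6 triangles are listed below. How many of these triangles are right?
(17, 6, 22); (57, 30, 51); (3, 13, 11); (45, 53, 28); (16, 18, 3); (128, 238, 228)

1

(17,6,22): 6²+17² = 325 < 484 = 22² → obtuse
(57,30,51): 30²+51² = 3501 > 3249 = 57² → acute
(3,13,11): 3²+11² = 130 < 169 = 13² → obtuse
(45,53,28): 28²+45² = 2809 = 53² → right
(16,18,3): 3²+16² = 265 < 324 = 18² → obtuse
(128,238,228): 128²+228² = 68368 > 56644 = 238² → acute
1 of the 6 is right.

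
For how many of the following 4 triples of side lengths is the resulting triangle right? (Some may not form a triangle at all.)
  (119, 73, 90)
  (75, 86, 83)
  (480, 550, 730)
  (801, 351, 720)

(119,73,90): 73²+90² = 13429 < 14161 = 119² → obtuse
(75,86,83): 75²+83² = 12514 > 7396 = 86² → acute
(480,550,730): 480²+550² = 532900 = 730² → right
(801,351,720): 351²+720² = 641601 = 801² → right
2 of the 4 are right.

2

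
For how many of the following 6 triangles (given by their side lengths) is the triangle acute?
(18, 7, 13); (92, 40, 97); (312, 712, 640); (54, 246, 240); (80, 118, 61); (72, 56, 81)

2

(18,7,13): 7²+13² = 218 < 324 = 18² → obtuse
(92,40,97): 40²+92² = 10064 > 9409 = 97² → acute
(312,712,640): 312²+640² = 506944 = 712² → right
(54,246,240): 54²+240² = 60516 = 246² → right
(80,118,61): 61²+80² = 10121 < 13924 = 118² → obtuse
(72,56,81): 56²+72² = 8320 > 6561 = 81² → acute
2 of the 6 are acute.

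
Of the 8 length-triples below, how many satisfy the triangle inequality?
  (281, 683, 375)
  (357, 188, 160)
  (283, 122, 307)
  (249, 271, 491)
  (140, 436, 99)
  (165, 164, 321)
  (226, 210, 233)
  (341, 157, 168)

(281,375,683): 281+375 ≤ 683 → not valid
(160,188,357): 160+188 ≤ 357 → not valid
(122,283,307): 122+283 > 307 → valid
(249,271,491): 249+271 > 491 → valid
(99,140,436): 99+140 ≤ 436 → not valid
(164,165,321): 164+165 > 321 → valid
(210,226,233): 210+226 > 233 → valid
(157,168,341): 157+168 ≤ 341 → not valid
4 of the 8 triples form a triangle.

4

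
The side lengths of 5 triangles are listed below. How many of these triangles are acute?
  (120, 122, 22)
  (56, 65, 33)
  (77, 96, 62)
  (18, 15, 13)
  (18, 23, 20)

3

(120,122,22): 22²+120² = 14884 = 122² → right
(56,65,33): 33²+56² = 4225 = 65² → right
(77,96,62): 62²+77² = 9773 > 9216 = 96² → acute
(18,15,13): 13²+15² = 394 > 324 = 18² → acute
(18,23,20): 18²+20² = 724 > 529 = 23² → acute
3 of the 5 are acute.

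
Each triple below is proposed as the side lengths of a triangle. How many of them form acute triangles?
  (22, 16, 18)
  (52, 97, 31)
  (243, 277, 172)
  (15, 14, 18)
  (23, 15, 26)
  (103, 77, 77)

(22,16,18): 16²+18² = 580 > 484 = 22² → acute
(52,97,31): 31+52 ≤ 97, not a triangle
(243,277,172): 172²+243² = 88633 > 76729 = 277² → acute
(15,14,18): 14²+15² = 421 > 324 = 18² → acute
(23,15,26): 15²+23² = 754 > 676 = 26² → acute
(103,77,77): 77²+77² = 11858 > 10609 = 103² → acute
5 of the 6 are acute.

5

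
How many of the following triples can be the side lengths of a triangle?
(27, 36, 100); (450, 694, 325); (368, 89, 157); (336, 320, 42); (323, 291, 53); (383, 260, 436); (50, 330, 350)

5

(27,36,100): 27+36 ≤ 100 → not valid
(325,450,694): 325+450 > 694 → valid
(89,157,368): 89+157 ≤ 368 → not valid
(42,320,336): 42+320 > 336 → valid
(53,291,323): 53+291 > 323 → valid
(260,383,436): 260+383 > 436 → valid
(50,330,350): 50+330 > 350 → valid
5 of the 7 triples form a triangle.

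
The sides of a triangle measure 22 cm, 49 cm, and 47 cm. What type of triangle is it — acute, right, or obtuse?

acute

Compare the square of the longest side to the sum of squares of the other two: 22² + 47² = 2693 > 2401 = 49².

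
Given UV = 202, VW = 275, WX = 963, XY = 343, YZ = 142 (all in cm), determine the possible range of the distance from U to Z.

The maximum is all hops collinear in one direction: 202 + 275 + 963 + 343 + 142 = 1925.
The longest hop is 963; the others sum to 962. Folding the others back against it leaves at least 963 − 962 = 1.

1 ≤ UZ ≤ 1925 cm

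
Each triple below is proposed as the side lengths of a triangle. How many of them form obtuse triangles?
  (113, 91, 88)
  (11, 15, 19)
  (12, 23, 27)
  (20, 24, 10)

3

(113,91,88): 88²+91² = 16025 > 12769 = 113² → acute
(11,15,19): 11²+15² = 346 < 361 = 19² → obtuse
(12,23,27): 12²+23² = 673 < 729 = 27² → obtuse
(20,24,10): 10²+20² = 500 < 576 = 24² → obtuse
3 of the 4 are obtuse.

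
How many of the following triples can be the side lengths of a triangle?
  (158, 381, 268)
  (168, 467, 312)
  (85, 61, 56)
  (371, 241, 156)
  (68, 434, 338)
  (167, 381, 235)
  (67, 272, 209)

6

(158,268,381): 158+268 > 381 → valid
(168,312,467): 168+312 > 467 → valid
(56,61,85): 56+61 > 85 → valid
(156,241,371): 156+241 > 371 → valid
(68,338,434): 68+338 ≤ 434 → not valid
(167,235,381): 167+235 > 381 → valid
(67,209,272): 67+209 > 272 → valid
6 of the 7 triples form a triangle.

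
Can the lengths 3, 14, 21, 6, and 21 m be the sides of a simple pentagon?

A pentagon exists iff every side is shorter than the sum of the others — equivalently, the longest side is less than the sum of the rest.
Longest side 21 < 44 (sum of the remaining 4), so yes.

Yes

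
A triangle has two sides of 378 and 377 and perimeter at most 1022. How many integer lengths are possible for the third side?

266

Triangle inequality: 1 < x < 755. Perimeter ≤ 1022 gives x ≤ 1022 − 378 − 377 = 267.
So 1 < x ≤ 267; integers 2 through 267: 266 values.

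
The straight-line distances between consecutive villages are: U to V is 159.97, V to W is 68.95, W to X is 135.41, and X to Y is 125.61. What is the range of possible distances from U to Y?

0 ≤ UY ≤ 489.94

The maximum is all hops collinear in one direction: 159.97 + 68.95 + 135.41 + 125.61 = 489.94.
The longest hop is 159.97; the others sum to 329.97. Since 159.97 ≤ 329.97, the path can fold back on itself completely, so the minimum distance is 0.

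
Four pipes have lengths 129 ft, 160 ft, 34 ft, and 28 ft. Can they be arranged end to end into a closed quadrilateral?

Yes

A quadrilateral exists iff every side is shorter than the sum of the others — equivalently, the longest side is less than the sum of the rest.
Longest side 160 < 191 (sum of the remaining 3), so yes.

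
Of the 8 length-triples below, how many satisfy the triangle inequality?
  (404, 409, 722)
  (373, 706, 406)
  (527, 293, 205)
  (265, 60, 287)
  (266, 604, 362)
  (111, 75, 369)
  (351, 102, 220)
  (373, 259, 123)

5

(404,409,722): 404+409 > 722 → valid
(373,406,706): 373+406 > 706 → valid
(205,293,527): 205+293 ≤ 527 → not valid
(60,265,287): 60+265 > 287 → valid
(266,362,604): 266+362 > 604 → valid
(75,111,369): 75+111 ≤ 369 → not valid
(102,220,351): 102+220 ≤ 351 → not valid
(123,259,373): 123+259 > 373 → valid
5 of the 8 triples form a triangle.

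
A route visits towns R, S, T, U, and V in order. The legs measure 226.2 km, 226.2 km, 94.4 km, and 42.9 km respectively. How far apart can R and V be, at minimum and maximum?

The maximum is all hops collinear in one direction: 226.2 + 226.2 + 94.4 + 42.9 = 589.7.
The longest hop is 226.2; the others sum to 363.5. Since 226.2 ≤ 363.5, the path can fold back on itself completely, so the minimum distance is 0.

0 ≤ RV ≤ 589.7 km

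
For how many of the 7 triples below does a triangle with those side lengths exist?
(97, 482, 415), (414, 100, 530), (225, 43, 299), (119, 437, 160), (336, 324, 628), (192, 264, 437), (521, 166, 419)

(97,415,482): 97+415 > 482 → valid
(100,414,530): 100+414 ≤ 530 → not valid
(43,225,299): 43+225 ≤ 299 → not valid
(119,160,437): 119+160 ≤ 437 → not valid
(324,336,628): 324+336 > 628 → valid
(192,264,437): 192+264 > 437 → valid
(166,419,521): 166+419 > 521 → valid
4 of the 7 triples form a triangle.

4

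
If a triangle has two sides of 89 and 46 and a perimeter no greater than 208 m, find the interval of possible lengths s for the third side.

Triangle inequality alone gives 43 < s < 135.
The perimeter condition gives s ≤ 208 − 89 − 46 = 73.
Intersecting the two: 43 < s ≤ 73.

43 < s ≤ 73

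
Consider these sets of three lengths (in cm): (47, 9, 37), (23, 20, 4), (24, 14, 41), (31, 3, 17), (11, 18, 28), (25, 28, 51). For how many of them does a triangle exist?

3

(9,37,47): 9+37 ≤ 47 → not valid
(4,20,23): 4+20 > 23 → valid
(14,24,41): 14+24 ≤ 41 → not valid
(3,17,31): 3+17 ≤ 31 → not valid
(11,18,28): 11+18 > 28 → valid
(25,28,51): 25+28 > 51 → valid
3 of the 6 triples form a triangle.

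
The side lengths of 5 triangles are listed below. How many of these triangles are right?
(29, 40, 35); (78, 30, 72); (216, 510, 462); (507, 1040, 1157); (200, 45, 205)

4

(29,40,35): 29²+35² = 2066 > 1600 = 40² → acute
(78,30,72): 30²+72² = 6084 = 78² → right
(216,510,462): 216²+462² = 260100 = 510² → right
(507,1040,1157): 507²+1040² = 1338649 = 1157² → right
(200,45,205): 45²+200² = 42025 = 205² → right
4 of the 5 are right.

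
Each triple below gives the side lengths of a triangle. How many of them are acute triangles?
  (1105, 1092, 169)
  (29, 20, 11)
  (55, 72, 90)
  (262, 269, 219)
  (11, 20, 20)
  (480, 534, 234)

3

(1105,1092,169): 169²+1092² = 1221025 = 1105² → right
(29,20,11): 11²+20² = 521 < 841 = 29² → obtuse
(55,72,90): 55²+72² = 8209 > 8100 = 90² → acute
(262,269,219): 219²+262² = 116605 > 72361 = 269² → acute
(11,20,20): 11²+20² = 521 > 400 = 20² → acute
(480,534,234): 234²+480² = 285156 = 534² → right
3 of the 6 are acute.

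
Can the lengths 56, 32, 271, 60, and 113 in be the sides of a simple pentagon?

No

For a pentagon, each side must be shorter than the sum of the others.
Here the longest side is 271, but the remaining 4 sides sum to only 261.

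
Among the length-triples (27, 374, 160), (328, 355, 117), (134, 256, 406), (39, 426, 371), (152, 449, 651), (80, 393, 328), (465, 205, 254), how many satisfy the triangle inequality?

(27,160,374): 27+160 ≤ 374 → not valid
(117,328,355): 117+328 > 355 → valid
(134,256,406): 134+256 ≤ 406 → not valid
(39,371,426): 39+371 ≤ 426 → not valid
(152,449,651): 152+449 ≤ 651 → not valid
(80,328,393): 80+328 > 393 → valid
(205,254,465): 205+254 ≤ 465 → not valid
2 of the 7 triples form a triangle.

2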